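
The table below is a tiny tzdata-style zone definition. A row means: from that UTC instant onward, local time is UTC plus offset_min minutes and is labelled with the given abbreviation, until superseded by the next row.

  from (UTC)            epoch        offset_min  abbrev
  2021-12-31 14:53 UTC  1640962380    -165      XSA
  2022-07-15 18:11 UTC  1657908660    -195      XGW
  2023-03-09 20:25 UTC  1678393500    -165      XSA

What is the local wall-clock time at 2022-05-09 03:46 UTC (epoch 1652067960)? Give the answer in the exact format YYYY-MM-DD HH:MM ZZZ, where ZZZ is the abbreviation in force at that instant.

Query: 2022-05-09 03:46 UTC
Rule 1/3 (XSA, -02:45): 2021-12-31 14:53 UTC ≤ query < 2022-07-15 18:11 UTC
3·60 + 46 - 165 = 61 min
61 = 0·1440 + 61; 61 = 1·60 + 1 → 01:01, same day
→ 2022-05-09 01:01 XSA

2022-05-09 01:01 XSA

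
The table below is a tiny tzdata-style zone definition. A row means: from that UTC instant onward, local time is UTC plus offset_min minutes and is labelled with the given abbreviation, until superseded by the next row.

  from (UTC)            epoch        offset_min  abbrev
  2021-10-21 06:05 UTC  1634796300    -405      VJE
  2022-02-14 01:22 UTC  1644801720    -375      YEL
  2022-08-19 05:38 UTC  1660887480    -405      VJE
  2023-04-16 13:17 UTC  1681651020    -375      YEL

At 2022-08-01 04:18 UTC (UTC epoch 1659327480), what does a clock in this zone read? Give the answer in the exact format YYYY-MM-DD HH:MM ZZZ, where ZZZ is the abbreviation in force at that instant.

2022-07-31 22:03 YEL

Query: 2022-08-01 04:18 UTC
Rule 2/4 (YEL, -06:15): 2022-02-14 01:22 UTC ≤ query < 2022-08-19 05:38 UTC
4·60 + 18 - 375 = -117 min
-117 = -1·1440 + 1323; 1323 = 22·60 + 3 → 22:03, 2022-08-01 - 1 day = 2022-07-31
→ 2022-07-31 22:03 YEL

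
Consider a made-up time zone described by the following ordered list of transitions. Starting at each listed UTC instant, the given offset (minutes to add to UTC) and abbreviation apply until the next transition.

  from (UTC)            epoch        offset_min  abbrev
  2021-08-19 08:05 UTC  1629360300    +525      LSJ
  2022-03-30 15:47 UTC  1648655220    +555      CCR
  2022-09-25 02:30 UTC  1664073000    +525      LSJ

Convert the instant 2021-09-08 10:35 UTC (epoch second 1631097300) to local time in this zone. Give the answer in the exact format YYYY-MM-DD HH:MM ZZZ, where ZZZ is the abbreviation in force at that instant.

Query: 2021-09-08 10:35 UTC
Rule 1/3 (LSJ, +08:45): 2021-08-19 08:05 UTC ≤ query < 2022-03-30 15:47 UTC
10·60 + 35 + 525 = 1160 min
1160 = 0·1440 + 1160; 1160 = 19·60 + 20 → 19:20, same day
→ 2021-09-08 19:20 LSJ

2021-09-08 19:20 LSJ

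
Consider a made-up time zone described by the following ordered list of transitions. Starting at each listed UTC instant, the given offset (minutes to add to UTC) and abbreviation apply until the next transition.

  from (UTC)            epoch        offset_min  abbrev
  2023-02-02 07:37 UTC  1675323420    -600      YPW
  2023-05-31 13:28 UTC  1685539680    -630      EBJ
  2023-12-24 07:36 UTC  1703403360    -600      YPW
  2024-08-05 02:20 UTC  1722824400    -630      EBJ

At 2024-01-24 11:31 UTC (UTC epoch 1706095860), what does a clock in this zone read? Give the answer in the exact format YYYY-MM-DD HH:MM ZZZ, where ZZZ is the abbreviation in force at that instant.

Query: 2024-01-24 11:31 UTC
Rule 3/4 (YPW, -10:00): 2023-12-24 07:36 UTC ≤ query < 2024-08-05 02:20 UTC
11·60 + 31 - 600 = 91 min
91 = 0·1440 + 91; 91 = 1·60 + 31 → 01:31, same day
→ 2024-01-24 01:31 YPW

2024-01-24 01:31 YPW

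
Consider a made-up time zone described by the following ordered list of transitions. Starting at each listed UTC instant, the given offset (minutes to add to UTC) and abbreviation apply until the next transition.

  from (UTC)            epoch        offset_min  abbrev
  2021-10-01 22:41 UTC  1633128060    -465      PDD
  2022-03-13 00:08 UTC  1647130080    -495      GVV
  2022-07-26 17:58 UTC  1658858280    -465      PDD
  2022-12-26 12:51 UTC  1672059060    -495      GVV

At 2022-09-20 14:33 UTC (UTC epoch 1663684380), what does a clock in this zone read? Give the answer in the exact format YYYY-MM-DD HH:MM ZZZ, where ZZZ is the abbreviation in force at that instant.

2022-09-20 06:48 PDD

Query: 2022-09-20 14:33 UTC
Rule 3/4 (PDD, -07:45): 2022-07-26 17:58 UTC ≤ query < 2022-12-26 12:51 UTC
14·60 + 33 - 465 = 408 min
408 = 0·1440 + 408; 408 = 6·60 + 48 → 06:48, same day
→ 2022-09-20 06:48 PDD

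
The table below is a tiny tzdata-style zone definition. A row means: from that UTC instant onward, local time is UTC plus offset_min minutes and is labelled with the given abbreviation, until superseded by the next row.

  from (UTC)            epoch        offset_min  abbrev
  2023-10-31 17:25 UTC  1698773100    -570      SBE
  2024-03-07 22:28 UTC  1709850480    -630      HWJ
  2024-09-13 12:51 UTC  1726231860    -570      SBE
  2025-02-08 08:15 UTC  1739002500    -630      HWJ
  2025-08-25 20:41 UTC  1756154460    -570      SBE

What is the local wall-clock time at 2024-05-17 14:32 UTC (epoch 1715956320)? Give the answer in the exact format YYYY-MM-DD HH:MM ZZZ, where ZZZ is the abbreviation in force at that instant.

Query: 2024-05-17 14:32 UTC
Rule 2/5 (HWJ, -10:30): 2024-03-07 22:28 UTC ≤ query < 2024-09-13 12:51 UTC
14·60 + 32 - 630 = 242 min
242 = 0·1440 + 242; 242 = 4·60 + 2 → 04:02, same day
→ 2024-05-17 04:02 HWJ

2024-05-17 04:02 HWJ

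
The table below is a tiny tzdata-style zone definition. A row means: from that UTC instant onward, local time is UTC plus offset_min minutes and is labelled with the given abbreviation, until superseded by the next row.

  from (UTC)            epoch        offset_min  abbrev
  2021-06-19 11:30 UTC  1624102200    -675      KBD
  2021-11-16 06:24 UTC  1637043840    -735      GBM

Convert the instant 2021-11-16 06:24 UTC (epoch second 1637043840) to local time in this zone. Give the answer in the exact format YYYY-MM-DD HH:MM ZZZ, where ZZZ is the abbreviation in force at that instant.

2021-11-15 18:09 GBM

Query: 2021-11-16 06:24 UTC
Rule 2/2 (GBM, -12:15): 2021-11-16 06:24 UTC ≤ query < +∞
6·60 + 24 - 735 = -351 min
-351 = -1·1440 + 1089; 1089 = 18·60 + 9 → 18:09, 2021-11-16 - 1 day = 2021-11-15
→ 2021-11-15 18:09 GBM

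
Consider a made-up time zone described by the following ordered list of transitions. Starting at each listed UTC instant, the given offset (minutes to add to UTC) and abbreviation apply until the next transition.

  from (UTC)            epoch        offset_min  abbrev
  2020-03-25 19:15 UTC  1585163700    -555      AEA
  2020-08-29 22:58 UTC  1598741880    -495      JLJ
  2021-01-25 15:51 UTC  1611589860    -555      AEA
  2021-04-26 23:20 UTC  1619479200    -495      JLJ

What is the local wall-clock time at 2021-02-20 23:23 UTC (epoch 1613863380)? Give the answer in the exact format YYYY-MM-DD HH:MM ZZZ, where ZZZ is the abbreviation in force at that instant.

Query: 2021-02-20 23:23 UTC
Rule 3/4 (AEA, -09:15): 2021-01-25 15:51 UTC ≤ query < 2021-04-26 23:20 UTC
23·60 + 23 - 555 = 848 min
848 = 0·1440 + 848; 848 = 14·60 + 8 → 14:08, same day
→ 2021-02-20 14:08 AEA

2021-02-20 14:08 AEA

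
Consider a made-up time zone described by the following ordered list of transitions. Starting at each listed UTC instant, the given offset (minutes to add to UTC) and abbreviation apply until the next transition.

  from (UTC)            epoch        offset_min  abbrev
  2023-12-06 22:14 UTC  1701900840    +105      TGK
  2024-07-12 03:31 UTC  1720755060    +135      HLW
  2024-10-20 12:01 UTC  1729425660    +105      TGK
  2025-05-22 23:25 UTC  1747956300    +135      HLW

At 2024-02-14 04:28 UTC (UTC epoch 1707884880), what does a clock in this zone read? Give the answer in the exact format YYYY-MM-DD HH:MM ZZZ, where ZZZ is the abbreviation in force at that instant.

Query: 2024-02-14 04:28 UTC
Rule 1/4 (TGK, +01:45): 2023-12-06 22:14 UTC ≤ query < 2024-07-12 03:31 UTC
4·60 + 28 + 105 = 373 min
373 = 0·1440 + 373; 373 = 6·60 + 13 → 06:13, same day
→ 2024-02-14 06:13 TGK

2024-02-14 06:13 TGK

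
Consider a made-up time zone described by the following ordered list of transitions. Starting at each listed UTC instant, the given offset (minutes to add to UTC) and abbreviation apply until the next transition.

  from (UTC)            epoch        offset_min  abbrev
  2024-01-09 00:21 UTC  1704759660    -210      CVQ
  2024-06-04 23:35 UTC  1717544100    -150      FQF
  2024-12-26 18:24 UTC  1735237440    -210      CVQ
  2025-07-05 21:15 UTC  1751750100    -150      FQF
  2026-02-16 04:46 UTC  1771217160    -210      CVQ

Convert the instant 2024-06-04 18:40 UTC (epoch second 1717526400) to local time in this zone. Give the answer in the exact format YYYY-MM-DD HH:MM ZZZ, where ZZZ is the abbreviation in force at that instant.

Query: 2024-06-04 18:40 UTC
Rule 1/5 (CVQ, -03:30): 2024-01-09 00:21 UTC ≤ query < 2024-06-04 23:35 UTC
18·60 + 40 - 210 = 910 min
910 = 0·1440 + 910; 910 = 15·60 + 10 → 15:10, same day
→ 2024-06-04 15:10 CVQ

2024-06-04 15:10 CVQ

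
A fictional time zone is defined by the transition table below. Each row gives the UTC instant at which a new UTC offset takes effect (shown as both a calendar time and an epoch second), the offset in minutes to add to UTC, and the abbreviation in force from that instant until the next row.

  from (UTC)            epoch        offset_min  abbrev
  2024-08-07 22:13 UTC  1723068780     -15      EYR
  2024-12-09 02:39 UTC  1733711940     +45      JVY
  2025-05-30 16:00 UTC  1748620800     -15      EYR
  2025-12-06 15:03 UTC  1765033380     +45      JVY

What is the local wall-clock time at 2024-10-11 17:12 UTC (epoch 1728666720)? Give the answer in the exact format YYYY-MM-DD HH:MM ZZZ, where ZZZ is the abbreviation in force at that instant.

Query: 2024-10-11 17:12 UTC
Rule 1/4 (EYR, -00:15): 2024-08-07 22:13 UTC ≤ query < 2024-12-09 02:39 UTC
17·60 + 12 - 15 = 1017 min
1017 = 0·1440 + 1017; 1017 = 16·60 + 57 → 16:57, same day
→ 2024-10-11 16:57 EYR

2024-10-11 16:57 EYR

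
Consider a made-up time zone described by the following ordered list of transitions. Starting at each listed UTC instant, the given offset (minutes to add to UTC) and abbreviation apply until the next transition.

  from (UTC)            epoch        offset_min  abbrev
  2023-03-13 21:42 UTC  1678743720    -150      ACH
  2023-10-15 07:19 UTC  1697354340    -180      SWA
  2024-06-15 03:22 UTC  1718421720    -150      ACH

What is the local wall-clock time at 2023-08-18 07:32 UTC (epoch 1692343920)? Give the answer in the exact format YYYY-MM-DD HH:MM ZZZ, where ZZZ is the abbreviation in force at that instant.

Query: 2023-08-18 07:32 UTC
Rule 1/3 (ACH, -02:30): 2023-03-13 21:42 UTC ≤ query < 2023-10-15 07:19 UTC
7·60 + 32 - 150 = 302 min
302 = 0·1440 + 302; 302 = 5·60 + 2 → 05:02, same day
→ 2023-08-18 05:02 ACH

2023-08-18 05:02 ACH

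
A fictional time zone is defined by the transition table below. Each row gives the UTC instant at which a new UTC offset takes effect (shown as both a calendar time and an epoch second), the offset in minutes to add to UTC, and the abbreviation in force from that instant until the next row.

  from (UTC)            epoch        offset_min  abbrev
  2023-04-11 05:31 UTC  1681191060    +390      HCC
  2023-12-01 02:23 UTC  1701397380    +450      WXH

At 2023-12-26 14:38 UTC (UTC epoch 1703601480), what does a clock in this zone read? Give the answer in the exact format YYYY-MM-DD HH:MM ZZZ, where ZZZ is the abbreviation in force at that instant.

Query: 2023-12-26 14:38 UTC
Rule 2/2 (WXH, +07:30): 2023-12-01 02:23 UTC ≤ query < +∞
14·60 + 38 + 450 = 1328 min
1328 = 0·1440 + 1328; 1328 = 22·60 + 8 → 22:08, same day
→ 2023-12-26 22:08 WXH

2023-12-26 22:08 WXH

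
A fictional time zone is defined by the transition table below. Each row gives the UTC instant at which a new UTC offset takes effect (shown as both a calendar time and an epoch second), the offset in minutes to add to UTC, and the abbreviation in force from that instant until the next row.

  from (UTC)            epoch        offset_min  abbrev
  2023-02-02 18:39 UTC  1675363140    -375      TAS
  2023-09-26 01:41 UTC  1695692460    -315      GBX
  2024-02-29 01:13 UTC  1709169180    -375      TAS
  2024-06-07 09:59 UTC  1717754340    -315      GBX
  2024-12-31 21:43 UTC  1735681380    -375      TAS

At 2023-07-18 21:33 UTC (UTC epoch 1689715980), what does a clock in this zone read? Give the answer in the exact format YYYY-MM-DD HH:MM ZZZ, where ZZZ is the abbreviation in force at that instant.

2023-07-18 15:18 TAS

Query: 2023-07-18 21:33 UTC
Rule 1/5 (TAS, -06:15): 2023-02-02 18:39 UTC ≤ query < 2023-09-26 01:41 UTC
21·60 + 33 - 375 = 918 min
918 = 0·1440 + 918; 918 = 15·60 + 18 → 15:18, same day
→ 2023-07-18 15:18 TAS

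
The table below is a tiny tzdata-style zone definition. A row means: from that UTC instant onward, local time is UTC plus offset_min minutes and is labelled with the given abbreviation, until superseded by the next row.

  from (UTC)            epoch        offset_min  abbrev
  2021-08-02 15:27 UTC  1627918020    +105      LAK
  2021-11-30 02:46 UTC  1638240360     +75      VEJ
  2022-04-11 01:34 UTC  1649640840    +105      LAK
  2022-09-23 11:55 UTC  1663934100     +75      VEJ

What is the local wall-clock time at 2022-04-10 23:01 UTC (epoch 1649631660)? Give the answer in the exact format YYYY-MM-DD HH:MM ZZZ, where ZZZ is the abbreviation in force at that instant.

Query: 2022-04-10 23:01 UTC
Rule 2/4 (VEJ, +01:15): 2021-11-30 02:46 UTC ≤ query < 2022-04-11 01:34 UTC
23·60 + 1 + 75 = 1456 min
1456 = 1·1440 + 16; 16 = 0·60 + 16 → 00:16, 2022-04-10 + 1 day = 2022-04-11
→ 2022-04-11 00:16 VEJ

2022-04-11 00:16 VEJ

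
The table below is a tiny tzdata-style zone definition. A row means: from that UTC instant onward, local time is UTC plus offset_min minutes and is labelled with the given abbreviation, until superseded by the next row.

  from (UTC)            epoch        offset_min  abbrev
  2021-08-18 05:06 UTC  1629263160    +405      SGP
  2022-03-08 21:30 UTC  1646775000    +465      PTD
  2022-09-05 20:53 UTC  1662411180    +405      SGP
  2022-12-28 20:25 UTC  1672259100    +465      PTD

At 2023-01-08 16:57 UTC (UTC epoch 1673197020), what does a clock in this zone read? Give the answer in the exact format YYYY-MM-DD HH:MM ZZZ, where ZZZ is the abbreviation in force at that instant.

2023-01-09 00:42 PTD

Query: 2023-01-08 16:57 UTC
Rule 4/4 (PTD, +07:45): 2022-12-28 20:25 UTC ≤ query < +∞
16·60 + 57 + 465 = 1482 min
1482 = 1·1440 + 42; 42 = 0·60 + 42 → 00:42, 2023-01-08 + 1 day = 2023-01-09
→ 2023-01-09 00:42 PTD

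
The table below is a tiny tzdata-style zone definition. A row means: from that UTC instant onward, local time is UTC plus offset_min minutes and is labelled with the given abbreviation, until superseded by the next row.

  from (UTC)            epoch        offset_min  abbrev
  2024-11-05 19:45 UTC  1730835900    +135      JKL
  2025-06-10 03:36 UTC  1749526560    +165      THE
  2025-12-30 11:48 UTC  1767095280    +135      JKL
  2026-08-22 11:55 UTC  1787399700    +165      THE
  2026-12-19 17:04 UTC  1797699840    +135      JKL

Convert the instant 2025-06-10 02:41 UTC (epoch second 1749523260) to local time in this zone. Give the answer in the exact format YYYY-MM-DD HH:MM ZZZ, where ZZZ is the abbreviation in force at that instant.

Query: 2025-06-10 02:41 UTC
Rule 1/5 (JKL, +02:15): 2024-11-05 19:45 UTC ≤ query < 2025-06-10 03:36 UTC
2·60 + 41 + 135 = 296 min
296 = 0·1440 + 296; 296 = 4·60 + 56 → 04:56, same day
→ 2025-06-10 04:56 JKL

2025-06-10 04:56 JKL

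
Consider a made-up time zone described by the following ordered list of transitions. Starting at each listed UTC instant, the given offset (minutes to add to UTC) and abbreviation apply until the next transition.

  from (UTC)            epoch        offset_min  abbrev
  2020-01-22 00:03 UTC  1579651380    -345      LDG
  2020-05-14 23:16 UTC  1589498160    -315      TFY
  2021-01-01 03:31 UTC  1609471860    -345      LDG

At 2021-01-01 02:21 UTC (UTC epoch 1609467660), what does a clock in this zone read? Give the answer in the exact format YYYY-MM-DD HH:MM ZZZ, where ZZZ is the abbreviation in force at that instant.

2020-12-31 21:06 TFY

Query: 2021-01-01 02:21 UTC
Rule 2/3 (TFY, -05:15): 2020-05-14 23:16 UTC ≤ query < 2021-01-01 03:31 UTC
2·60 + 21 - 315 = -174 min
-174 = -1·1440 + 1266; 1266 = 21·60 + 6 → 21:06, 2021-01-01 - 1 day = 2020-12-31
→ 2020-12-31 21:06 TFY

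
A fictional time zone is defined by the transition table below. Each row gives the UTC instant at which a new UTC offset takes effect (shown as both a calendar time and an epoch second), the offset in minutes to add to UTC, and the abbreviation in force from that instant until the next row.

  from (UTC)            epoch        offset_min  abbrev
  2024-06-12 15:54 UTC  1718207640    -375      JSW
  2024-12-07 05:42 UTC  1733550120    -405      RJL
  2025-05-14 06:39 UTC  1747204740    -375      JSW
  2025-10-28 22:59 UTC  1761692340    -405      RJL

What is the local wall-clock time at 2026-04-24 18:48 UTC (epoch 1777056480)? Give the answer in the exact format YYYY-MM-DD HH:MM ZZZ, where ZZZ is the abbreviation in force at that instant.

Query: 2026-04-24 18:48 UTC
Rule 4/4 (RJL, -06:45): 2025-10-28 22:59 UTC ≤ query < +∞
18·60 + 48 - 405 = 723 min
723 = 0·1440 + 723; 723 = 12·60 + 3 → 12:03, same day
→ 2026-04-24 12:03 RJL

2026-04-24 12:03 RJL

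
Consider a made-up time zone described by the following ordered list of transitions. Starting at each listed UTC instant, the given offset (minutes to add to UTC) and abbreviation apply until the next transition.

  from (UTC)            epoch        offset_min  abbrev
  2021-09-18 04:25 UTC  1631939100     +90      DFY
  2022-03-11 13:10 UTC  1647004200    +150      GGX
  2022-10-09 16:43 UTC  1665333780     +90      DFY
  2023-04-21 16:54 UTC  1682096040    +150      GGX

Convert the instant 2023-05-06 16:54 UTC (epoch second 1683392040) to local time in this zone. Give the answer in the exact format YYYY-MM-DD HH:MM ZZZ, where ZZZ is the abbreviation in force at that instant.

Query: 2023-05-06 16:54 UTC
Rule 4/4 (GGX, +02:30): 2023-04-21 16:54 UTC ≤ query < +∞
16·60 + 54 + 150 = 1164 min
1164 = 0·1440 + 1164; 1164 = 19·60 + 24 → 19:24, same day
→ 2023-05-06 19:24 GGX

2023-05-06 19:24 GGX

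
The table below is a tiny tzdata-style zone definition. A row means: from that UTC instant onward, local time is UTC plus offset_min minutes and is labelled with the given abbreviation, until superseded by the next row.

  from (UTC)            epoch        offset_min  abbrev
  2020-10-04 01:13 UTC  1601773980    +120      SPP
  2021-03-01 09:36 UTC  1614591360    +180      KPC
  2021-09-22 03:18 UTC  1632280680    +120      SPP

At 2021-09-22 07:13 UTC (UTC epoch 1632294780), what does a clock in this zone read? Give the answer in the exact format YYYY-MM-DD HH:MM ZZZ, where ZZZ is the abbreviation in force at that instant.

2021-09-22 09:13 SPP

Query: 2021-09-22 07:13 UTC
Rule 3/3 (SPP, +02:00): 2021-09-22 03:18 UTC ≤ query < +∞
7·60 + 13 + 120 = 553 min
553 = 0·1440 + 553; 553 = 9·60 + 13 → 09:13, same day
→ 2021-09-22 09:13 SPP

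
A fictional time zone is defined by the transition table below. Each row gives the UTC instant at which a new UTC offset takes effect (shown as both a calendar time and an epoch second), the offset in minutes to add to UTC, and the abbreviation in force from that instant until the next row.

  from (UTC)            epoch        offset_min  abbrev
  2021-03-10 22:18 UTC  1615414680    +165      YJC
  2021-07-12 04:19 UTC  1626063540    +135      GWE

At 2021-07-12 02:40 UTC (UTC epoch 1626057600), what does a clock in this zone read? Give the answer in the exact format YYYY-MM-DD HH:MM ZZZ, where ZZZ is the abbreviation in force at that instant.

2021-07-12 05:25 YJC

Query: 2021-07-12 02:40 UTC
Rule 1/2 (YJC, +02:45): 2021-03-10 22:18 UTC ≤ query < 2021-07-12 04:19 UTC
2·60 + 40 + 165 = 325 min
325 = 0·1440 + 325; 325 = 5·60 + 25 → 05:25, same day
→ 2021-07-12 05:25 YJC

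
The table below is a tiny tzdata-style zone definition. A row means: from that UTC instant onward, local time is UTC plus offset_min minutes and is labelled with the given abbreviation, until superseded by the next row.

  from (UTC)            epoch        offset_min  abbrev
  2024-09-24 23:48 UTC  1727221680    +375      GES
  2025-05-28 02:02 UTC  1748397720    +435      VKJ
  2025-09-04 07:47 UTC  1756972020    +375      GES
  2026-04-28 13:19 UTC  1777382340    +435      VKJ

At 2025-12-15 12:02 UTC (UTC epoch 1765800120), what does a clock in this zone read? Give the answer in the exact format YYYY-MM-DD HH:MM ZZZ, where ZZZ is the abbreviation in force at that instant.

Query: 2025-12-15 12:02 UTC
Rule 3/4 (GES, +06:15): 2025-09-04 07:47 UTC ≤ query < 2026-04-28 13:19 UTC
12·60 + 2 + 375 = 1097 min
1097 = 0·1440 + 1097; 1097 = 18·60 + 17 → 18:17, same day
→ 2025-12-15 18:17 GES

2025-12-15 18:17 GES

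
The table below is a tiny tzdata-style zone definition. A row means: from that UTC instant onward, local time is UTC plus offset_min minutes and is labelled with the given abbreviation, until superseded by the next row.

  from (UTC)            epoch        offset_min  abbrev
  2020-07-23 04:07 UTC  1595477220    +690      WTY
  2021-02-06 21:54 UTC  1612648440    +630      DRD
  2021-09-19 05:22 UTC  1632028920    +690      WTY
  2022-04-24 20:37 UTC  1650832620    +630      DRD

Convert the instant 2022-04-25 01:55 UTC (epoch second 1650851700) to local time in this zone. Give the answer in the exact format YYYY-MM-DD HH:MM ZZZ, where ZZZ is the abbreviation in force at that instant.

Query: 2022-04-25 01:55 UTC
Rule 4/4 (DRD, +10:30): 2022-04-24 20:37 UTC ≤ query < +∞
1·60 + 55 + 630 = 745 min
745 = 0·1440 + 745; 745 = 12·60 + 25 → 12:25, same day
→ 2022-04-25 12:25 DRD

2022-04-25 12:25 DRD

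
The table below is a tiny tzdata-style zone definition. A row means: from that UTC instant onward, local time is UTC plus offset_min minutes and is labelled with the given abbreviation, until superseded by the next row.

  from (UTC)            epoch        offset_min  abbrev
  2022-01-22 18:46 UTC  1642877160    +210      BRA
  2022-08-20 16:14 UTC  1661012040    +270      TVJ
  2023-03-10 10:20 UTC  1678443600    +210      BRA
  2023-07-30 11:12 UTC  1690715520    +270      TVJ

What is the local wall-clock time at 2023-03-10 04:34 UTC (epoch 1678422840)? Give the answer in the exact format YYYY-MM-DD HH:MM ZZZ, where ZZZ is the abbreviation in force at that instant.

Query: 2023-03-10 04:34 UTC
Rule 2/4 (TVJ, +04:30): 2022-08-20 16:14 UTC ≤ query < 2023-03-10 10:20 UTC
4·60 + 34 + 270 = 544 min
544 = 0·1440 + 544; 544 = 9·60 + 4 → 09:04, same day
→ 2023-03-10 09:04 TVJ

2023-03-10 09:04 TVJ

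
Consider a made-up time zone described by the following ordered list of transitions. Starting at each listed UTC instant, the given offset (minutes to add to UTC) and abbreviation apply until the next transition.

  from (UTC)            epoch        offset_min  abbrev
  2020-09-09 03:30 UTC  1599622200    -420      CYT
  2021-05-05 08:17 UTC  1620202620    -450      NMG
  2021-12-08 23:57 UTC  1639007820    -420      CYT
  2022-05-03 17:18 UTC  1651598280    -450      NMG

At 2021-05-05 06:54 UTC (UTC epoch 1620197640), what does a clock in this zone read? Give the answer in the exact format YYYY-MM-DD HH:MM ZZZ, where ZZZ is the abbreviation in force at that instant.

Query: 2021-05-05 06:54 UTC
Rule 1/4 (CYT, -07:00): 2020-09-09 03:30 UTC ≤ query < 2021-05-05 08:17 UTC
6·60 + 54 - 420 = -6 min
-6 = -1·1440 + 1434; 1434 = 23·60 + 54 → 23:54, 2021-05-05 - 1 day = 2021-05-04
→ 2021-05-04 23:54 CYT

2021-05-04 23:54 CYT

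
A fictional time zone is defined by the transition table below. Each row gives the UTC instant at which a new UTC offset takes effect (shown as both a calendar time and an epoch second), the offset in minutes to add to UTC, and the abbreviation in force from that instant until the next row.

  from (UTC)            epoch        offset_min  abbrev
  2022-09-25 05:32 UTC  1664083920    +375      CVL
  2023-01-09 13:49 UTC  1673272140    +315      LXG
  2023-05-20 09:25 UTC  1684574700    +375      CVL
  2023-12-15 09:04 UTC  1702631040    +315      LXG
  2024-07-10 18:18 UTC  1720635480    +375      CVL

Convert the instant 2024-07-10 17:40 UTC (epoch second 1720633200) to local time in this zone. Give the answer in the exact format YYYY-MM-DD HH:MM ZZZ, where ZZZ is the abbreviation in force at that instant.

2024-07-10 22:55 LXG

Query: 2024-07-10 17:40 UTC
Rule 4/5 (LXG, +05:15): 2023-12-15 09:04 UTC ≤ query < 2024-07-10 18:18 UTC
17·60 + 40 + 315 = 1375 min
1375 = 0·1440 + 1375; 1375 = 22·60 + 55 → 22:55, same day
→ 2024-07-10 22:55 LXG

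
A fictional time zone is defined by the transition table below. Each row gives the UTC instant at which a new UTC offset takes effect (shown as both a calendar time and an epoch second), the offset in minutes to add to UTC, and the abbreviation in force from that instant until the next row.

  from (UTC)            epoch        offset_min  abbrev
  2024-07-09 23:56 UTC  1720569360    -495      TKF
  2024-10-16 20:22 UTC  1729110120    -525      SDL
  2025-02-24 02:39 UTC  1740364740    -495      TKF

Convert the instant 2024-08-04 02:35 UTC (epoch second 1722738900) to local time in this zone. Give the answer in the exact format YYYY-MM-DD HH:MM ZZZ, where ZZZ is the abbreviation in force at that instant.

2024-08-03 18:20 TKF

Query: 2024-08-04 02:35 UTC
Rule 1/3 (TKF, -08:15): 2024-07-09 23:56 UTC ≤ query < 2024-10-16 20:22 UTC
2·60 + 35 - 495 = -340 min
-340 = -1·1440 + 1100; 1100 = 18·60 + 20 → 18:20, 2024-08-04 - 1 day = 2024-08-03
→ 2024-08-03 18:20 TKF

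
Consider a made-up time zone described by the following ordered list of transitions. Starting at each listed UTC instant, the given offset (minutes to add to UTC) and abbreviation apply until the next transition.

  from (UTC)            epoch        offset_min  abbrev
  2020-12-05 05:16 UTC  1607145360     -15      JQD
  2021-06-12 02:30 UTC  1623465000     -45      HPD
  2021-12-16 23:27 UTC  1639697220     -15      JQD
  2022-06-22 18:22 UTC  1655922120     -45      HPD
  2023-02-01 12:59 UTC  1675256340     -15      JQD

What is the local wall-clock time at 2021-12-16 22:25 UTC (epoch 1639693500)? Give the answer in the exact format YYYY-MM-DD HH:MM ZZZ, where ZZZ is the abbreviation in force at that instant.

Query: 2021-12-16 22:25 UTC
Rule 2/5 (HPD, -00:45): 2021-06-12 02:30 UTC ≤ query < 2021-12-16 23:27 UTC
22·60 + 25 - 45 = 1300 min
1300 = 0·1440 + 1300; 1300 = 21·60 + 40 → 21:40, same day
→ 2021-12-16 21:40 HPD

2021-12-16 21:40 HPD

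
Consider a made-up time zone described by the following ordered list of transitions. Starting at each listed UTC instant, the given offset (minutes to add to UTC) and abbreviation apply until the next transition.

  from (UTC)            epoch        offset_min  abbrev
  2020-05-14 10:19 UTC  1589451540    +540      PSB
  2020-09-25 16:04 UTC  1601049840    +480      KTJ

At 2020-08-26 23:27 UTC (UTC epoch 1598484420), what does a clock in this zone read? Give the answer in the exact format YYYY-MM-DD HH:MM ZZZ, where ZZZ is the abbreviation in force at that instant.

Query: 2020-08-26 23:27 UTC
Rule 1/2 (PSB, +09:00): 2020-05-14 10:19 UTC ≤ query < 2020-09-25 16:04 UTC
23·60 + 27 + 540 = 1947 min
1947 = 1·1440 + 507; 507 = 8·60 + 27 → 08:27, 2020-08-26 + 1 day = 2020-08-27
→ 2020-08-27 08:27 PSB

2020-08-27 08:27 PSB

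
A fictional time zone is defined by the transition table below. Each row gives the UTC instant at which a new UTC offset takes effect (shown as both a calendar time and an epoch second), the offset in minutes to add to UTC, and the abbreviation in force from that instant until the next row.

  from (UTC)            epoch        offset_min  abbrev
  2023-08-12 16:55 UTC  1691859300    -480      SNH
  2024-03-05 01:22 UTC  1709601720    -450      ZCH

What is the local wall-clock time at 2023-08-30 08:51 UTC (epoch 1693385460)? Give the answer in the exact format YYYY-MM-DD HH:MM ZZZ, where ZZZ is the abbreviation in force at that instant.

Query: 2023-08-30 08:51 UTC
Rule 1/2 (SNH, -08:00): 2023-08-12 16:55 UTC ≤ query < 2024-03-05 01:22 UTC
8·60 + 51 - 480 = 51 min
51 = 0·1440 + 51; 51 = 0·60 + 51 → 00:51, same day
→ 2023-08-30 00:51 SNH

2023-08-30 00:51 SNH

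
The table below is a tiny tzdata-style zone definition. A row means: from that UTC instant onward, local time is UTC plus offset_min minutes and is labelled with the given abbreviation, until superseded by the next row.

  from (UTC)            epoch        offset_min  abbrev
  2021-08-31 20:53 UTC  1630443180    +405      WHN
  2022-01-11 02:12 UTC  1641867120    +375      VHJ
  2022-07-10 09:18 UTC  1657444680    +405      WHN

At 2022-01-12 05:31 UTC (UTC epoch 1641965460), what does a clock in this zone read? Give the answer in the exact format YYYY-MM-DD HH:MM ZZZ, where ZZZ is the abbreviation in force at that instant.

2022-01-12 11:46 VHJ

Query: 2022-01-12 05:31 UTC
Rule 2/3 (VHJ, +06:15): 2022-01-11 02:12 UTC ≤ query < 2022-07-10 09:18 UTC
5·60 + 31 + 375 = 706 min
706 = 0·1440 + 706; 706 = 11·60 + 46 → 11:46, same day
→ 2022-01-12 11:46 VHJ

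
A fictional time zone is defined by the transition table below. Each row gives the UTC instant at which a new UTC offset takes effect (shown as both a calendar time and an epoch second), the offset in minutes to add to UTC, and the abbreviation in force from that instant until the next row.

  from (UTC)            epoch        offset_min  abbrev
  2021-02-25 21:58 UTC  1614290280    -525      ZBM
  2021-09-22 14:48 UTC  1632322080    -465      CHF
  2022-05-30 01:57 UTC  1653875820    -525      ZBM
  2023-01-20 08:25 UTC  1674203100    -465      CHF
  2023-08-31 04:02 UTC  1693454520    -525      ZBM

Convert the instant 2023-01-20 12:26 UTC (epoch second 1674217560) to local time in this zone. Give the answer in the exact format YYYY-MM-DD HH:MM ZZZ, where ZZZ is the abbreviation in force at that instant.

Query: 2023-01-20 12:26 UTC
Rule 4/5 (CHF, -07:45): 2023-01-20 08:25 UTC ≤ query < 2023-08-31 04:02 UTC
12·60 + 26 - 465 = 281 min
281 = 0·1440 + 281; 281 = 4·60 + 41 → 04:41, same day
→ 2023-01-20 04:41 CHF

2023-01-20 04:41 CHF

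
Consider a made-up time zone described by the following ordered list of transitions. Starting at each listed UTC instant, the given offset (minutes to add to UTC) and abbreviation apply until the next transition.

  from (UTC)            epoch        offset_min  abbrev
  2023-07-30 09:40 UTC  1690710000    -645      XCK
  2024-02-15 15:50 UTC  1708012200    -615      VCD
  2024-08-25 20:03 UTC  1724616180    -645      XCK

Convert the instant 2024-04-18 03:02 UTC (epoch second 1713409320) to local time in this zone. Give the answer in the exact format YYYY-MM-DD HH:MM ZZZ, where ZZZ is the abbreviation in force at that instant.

Query: 2024-04-18 03:02 UTC
Rule 2/3 (VCD, -10:15): 2024-02-15 15:50 UTC ≤ query < 2024-08-25 20:03 UTC
3·60 + 2 - 615 = -433 min
-433 = -1·1440 + 1007; 1007 = 16·60 + 47 → 16:47, 2024-04-18 - 1 day = 2024-04-17
→ 2024-04-17 16:47 VCD

2024-04-17 16:47 VCD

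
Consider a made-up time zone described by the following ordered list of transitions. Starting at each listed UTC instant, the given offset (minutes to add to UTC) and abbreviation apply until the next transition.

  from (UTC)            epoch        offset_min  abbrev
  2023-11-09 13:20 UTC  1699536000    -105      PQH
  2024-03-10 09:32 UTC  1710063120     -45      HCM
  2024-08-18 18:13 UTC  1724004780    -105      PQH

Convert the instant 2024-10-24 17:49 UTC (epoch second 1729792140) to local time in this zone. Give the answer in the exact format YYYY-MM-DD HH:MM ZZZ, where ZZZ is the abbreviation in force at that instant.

Query: 2024-10-24 17:49 UTC
Rule 3/3 (PQH, -01:45): 2024-08-18 18:13 UTC ≤ query < +∞
17·60 + 49 - 105 = 964 min
964 = 0·1440 + 964; 964 = 16·60 + 4 → 16:04, same day
→ 2024-10-24 16:04 PQH

2024-10-24 16:04 PQH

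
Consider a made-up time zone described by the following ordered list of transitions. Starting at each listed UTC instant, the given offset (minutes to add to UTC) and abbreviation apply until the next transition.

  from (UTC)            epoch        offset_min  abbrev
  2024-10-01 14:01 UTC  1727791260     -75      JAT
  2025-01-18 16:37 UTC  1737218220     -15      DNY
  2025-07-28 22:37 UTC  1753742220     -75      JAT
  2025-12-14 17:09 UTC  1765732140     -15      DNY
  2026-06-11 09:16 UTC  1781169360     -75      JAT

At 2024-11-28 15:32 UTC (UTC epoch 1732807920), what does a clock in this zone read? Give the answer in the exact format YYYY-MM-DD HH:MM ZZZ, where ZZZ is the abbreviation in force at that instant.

2024-11-28 14:17 JAT

Query: 2024-11-28 15:32 UTC
Rule 1/5 (JAT, -01:15): 2024-10-01 14:01 UTC ≤ query < 2025-01-18 16:37 UTC
15·60 + 32 - 75 = 857 min
857 = 0·1440 + 857; 857 = 14·60 + 17 → 14:17, same day
→ 2024-11-28 14:17 JAT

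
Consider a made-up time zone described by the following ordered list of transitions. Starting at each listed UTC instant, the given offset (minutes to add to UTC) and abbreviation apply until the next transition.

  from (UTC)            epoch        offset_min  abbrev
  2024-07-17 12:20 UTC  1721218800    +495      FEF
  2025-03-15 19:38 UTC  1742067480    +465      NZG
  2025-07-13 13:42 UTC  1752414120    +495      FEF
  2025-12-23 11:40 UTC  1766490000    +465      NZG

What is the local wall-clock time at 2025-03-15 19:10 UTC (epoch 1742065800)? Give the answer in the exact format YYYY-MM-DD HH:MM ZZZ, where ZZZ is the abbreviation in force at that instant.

Query: 2025-03-15 19:10 UTC
Rule 1/4 (FEF, +08:15): 2024-07-17 12:20 UTC ≤ query < 2025-03-15 19:38 UTC
19·60 + 10 + 495 = 1645 min
1645 = 1·1440 + 205; 205 = 3·60 + 25 → 03:25, 2025-03-15 + 1 day = 2025-03-16
→ 2025-03-16 03:25 FEF

2025-03-16 03:25 FEF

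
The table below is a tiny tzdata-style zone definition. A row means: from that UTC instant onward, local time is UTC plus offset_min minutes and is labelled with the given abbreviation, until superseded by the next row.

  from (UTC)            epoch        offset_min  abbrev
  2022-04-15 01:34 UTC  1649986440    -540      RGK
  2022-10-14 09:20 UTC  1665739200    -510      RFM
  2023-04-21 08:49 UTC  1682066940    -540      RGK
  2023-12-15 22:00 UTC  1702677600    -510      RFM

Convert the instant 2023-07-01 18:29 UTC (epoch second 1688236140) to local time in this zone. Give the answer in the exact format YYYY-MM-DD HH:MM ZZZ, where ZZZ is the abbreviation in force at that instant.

Query: 2023-07-01 18:29 UTC
Rule 3/4 (RGK, -09:00): 2023-04-21 08:49 UTC ≤ query < 2023-12-15 22:00 UTC
18·60 + 29 - 540 = 569 min
569 = 0·1440 + 569; 569 = 9·60 + 29 → 09:29, same day
→ 2023-07-01 09:29 RGK

2023-07-01 09:29 RGK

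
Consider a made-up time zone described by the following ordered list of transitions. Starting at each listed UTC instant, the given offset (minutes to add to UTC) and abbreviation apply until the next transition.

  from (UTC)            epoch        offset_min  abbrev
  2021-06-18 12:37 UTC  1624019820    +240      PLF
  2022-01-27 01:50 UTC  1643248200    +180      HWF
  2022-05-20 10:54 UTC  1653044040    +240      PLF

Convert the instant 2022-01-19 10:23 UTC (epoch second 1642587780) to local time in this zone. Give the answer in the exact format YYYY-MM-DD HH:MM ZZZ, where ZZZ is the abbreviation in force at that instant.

Query: 2022-01-19 10:23 UTC
Rule 1/3 (PLF, +04:00): 2021-06-18 12:37 UTC ≤ query < 2022-01-27 01:50 UTC
10·60 + 23 + 240 = 863 min
863 = 0·1440 + 863; 863 = 14·60 + 23 → 14:23, same day
→ 2022-01-19 14:23 PLF

2022-01-19 14:23 PLF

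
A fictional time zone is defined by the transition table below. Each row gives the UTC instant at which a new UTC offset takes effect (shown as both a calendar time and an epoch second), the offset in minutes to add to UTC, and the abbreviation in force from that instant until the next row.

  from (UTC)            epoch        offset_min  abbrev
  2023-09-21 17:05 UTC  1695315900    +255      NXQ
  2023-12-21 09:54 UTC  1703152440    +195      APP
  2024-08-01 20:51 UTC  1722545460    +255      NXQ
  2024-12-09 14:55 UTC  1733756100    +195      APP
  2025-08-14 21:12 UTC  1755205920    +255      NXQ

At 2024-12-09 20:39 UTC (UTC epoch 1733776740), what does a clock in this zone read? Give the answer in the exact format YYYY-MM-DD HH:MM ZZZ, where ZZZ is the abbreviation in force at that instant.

Query: 2024-12-09 20:39 UTC
Rule 4/5 (APP, +03:15): 2024-12-09 14:55 UTC ≤ query < 2025-08-14 21:12 UTC
20·60 + 39 + 195 = 1434 min
1434 = 0·1440 + 1434; 1434 = 23·60 + 54 → 23:54, same day
→ 2024-12-09 23:54 APP

2024-12-09 23:54 APP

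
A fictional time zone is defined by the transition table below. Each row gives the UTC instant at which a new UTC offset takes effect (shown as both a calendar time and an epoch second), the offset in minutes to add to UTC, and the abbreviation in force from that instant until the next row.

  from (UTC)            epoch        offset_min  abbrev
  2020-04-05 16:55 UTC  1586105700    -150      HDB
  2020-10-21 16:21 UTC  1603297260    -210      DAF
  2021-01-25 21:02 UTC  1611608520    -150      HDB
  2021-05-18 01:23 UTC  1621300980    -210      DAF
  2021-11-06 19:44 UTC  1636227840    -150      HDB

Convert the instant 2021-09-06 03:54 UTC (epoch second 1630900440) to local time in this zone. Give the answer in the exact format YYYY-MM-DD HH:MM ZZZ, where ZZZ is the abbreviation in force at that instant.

2021-09-06 00:24 DAF

Query: 2021-09-06 03:54 UTC
Rule 4/5 (DAF, -03:30): 2021-05-18 01:23 UTC ≤ query < 2021-11-06 19:44 UTC
3·60 + 54 - 210 = 24 min
24 = 0·1440 + 24; 24 = 0·60 + 24 → 00:24, same day
→ 2021-09-06 00:24 DAF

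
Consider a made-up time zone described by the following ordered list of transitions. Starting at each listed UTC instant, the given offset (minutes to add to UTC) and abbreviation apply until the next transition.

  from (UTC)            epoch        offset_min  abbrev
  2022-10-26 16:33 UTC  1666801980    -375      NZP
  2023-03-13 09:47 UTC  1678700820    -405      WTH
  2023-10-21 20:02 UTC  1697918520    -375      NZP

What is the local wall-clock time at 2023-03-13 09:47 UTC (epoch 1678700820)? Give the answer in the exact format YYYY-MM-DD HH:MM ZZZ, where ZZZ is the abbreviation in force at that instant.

2023-03-13 03:02 WTH

Query: 2023-03-13 09:47 UTC
Rule 2/3 (WTH, -06:45): 2023-03-13 09:47 UTC ≤ query < 2023-10-21 20:02 UTC
9·60 + 47 - 405 = 182 min
182 = 0·1440 + 182; 182 = 3·60 + 2 → 03:02, same day
→ 2023-03-13 03:02 WTH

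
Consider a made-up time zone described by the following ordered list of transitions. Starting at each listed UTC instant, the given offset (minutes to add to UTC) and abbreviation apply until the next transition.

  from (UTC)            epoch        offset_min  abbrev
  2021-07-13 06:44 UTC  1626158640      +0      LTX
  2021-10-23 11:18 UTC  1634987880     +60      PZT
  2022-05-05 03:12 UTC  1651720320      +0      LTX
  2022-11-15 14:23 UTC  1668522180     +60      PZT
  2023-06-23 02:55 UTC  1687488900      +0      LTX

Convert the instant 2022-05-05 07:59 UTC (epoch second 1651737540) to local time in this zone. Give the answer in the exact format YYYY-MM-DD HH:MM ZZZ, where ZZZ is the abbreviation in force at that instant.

Query: 2022-05-05 07:59 UTC
Rule 3/5 (LTX, +00:00): 2022-05-05 03:12 UTC ≤ query < 2022-11-15 14:23 UTC
7·60 + 59 + 0 = 479 min
479 = 0·1440 + 479; 479 = 7·60 + 59 → 07:59, same day
→ 2022-05-05 07:59 LTX

2022-05-05 07:59 LTX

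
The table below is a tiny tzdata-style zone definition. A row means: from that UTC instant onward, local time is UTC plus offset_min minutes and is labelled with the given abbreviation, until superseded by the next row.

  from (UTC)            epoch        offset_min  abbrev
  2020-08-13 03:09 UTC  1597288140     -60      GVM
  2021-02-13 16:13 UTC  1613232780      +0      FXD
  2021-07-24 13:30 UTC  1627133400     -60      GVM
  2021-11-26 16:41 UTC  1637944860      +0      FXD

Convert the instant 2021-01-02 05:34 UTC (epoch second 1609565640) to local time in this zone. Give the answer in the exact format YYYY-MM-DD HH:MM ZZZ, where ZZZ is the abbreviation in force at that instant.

2021-01-02 04:34 GVM

Query: 2021-01-02 05:34 UTC
Rule 1/4 (GVM, -01:00): 2020-08-13 03:09 UTC ≤ query < 2021-02-13 16:13 UTC
5·60 + 34 - 60 = 274 min
274 = 0·1440 + 274; 274 = 4·60 + 34 → 04:34, same day
→ 2021-01-02 04:34 GVM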